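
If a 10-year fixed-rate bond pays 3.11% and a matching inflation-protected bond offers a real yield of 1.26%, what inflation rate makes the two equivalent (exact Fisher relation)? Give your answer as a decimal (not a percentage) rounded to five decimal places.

0.01827

(1 + π) = (1 + i)/(1 + r) = 1.03110 / 1.01260 = 1.018270
Break-even inflation = 1.018270 − 1 → 0.01827.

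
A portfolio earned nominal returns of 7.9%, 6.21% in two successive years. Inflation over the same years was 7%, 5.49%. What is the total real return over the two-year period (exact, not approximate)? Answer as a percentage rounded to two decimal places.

Compound the nominal returns: 1.0790 × 1.0621 = 1.146006.
Compound inflation: 1.0700 × 1.0549 = 1.128743.
Deflate: 1.146006 / 1.128743 = 1.015294.
Total real return = 1.015294 − 1 → 1.53%.

1.53%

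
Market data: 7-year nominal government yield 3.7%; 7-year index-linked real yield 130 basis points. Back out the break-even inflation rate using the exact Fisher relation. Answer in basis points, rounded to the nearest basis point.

237 basis points

(1 + π) = (1 + i)/(1 + r) = 1.03700 / 1.01300 = 1.023692
Break-even inflation = 1.023692 − 1 → 237 basis points.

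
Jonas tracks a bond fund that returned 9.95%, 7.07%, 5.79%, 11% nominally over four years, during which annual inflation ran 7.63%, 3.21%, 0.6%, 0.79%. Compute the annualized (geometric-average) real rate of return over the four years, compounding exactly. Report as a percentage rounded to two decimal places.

5.25%

Nominal growth factor = 1.0995 × 1.0707 × 1.0579 × 1.1100 = 1.38239016
Price-level growth factor = 1.0763 × 1.0321 × 1.0060 × 1.0079 = 1.12634269
Real growth factor = 1.38239016 / 1.12634269 = 1.22732643
Annualized real rate = 1.22732643^(1/4) − 1 = 5.2543% → 5.25%.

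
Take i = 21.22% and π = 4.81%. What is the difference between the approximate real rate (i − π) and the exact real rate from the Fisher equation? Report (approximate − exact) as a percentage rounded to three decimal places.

Approximate: r ≈ 21.220% − 4.810% = 16.4100%
Exact: (1 + 0.2122)/(1 + 0.0481) − 1 = 15.6569%
Error = 16.4100% − 15.6569% = 0.7531% → 0.753%.

0.753%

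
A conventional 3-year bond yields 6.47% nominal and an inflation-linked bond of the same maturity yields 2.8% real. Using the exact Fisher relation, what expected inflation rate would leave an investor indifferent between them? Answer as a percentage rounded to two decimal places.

(1 + π) = (1 + i)/(1 + r) = 1.06470 / 1.02800 = 1.035700
Break-even inflation = 1.035700 − 1 → 3.57%.

3.57%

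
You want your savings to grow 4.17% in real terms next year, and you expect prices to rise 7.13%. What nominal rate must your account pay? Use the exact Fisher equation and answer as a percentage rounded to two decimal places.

(1 + i) = (1 + r)(1 + π) = 1.04170 × 1.07130 = 1.11597321
i = 1.11597321 − 1, so the required nominal rate is 11.60%.

11.60%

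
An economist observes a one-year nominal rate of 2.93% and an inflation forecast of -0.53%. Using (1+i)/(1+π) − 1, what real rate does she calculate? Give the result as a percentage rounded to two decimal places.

By the Fisher relation, 1 + r = (1 + i)/(1 + π).
1 + r = 1.02930 / 0.99470 = 1.034784
r = 1.034784 − 1 = 3.4784%, i.e. 3.48%.

3.48%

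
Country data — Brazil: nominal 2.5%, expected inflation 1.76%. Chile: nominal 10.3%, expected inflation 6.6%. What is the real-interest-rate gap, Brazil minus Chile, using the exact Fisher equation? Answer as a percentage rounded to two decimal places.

-2.74%

Brazil: (1 + 0.0250)/(1 + 0.0176) − 1 = 0.7272%
Chile: (1 + 0.1030)/(1 + 0.0660) − 1 = 3.4709%
Differential = 0.7272% − 3.4709% = -2.7437% → -2.74%.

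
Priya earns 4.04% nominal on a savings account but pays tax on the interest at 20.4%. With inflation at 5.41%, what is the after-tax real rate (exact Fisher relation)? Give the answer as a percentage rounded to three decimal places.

After-tax nominal return = 4.04% × (1 − 0.204) = 3.21584%.
1 + r = 1.0321584 / 1.05410 = 0.9791845
After-tax real rate = 0.9791845 − 1 → -2.082%.

-2.082%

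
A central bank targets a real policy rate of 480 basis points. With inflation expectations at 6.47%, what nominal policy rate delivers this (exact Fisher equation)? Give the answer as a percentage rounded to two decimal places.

(1 + i) = (1 + r)(1 + π) = 1.04800 × 1.06470 = 1.1158056
i = 1.1158056 − 1, so the required nominal rate is 11.58%.

11.58%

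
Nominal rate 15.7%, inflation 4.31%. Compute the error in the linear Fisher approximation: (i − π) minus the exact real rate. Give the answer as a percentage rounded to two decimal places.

Approximate: r ≈ 15.700% − 4.310% = 11.3900%
Exact: (1 + 0.1570)/(1 + 0.0431) − 1 = 10.9194%
Error = 11.3900% − 10.9194% = 0.4706% → 0.47%.

0.47%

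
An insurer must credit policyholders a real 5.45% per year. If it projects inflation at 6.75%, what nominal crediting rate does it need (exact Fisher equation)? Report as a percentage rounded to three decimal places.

12.568%

(1 + i) = (1 + r)(1 + π) = 1.05450 × 1.06750 = 1.12567875
i = 1.12567875 − 1, so the required nominal rate is 12.568%.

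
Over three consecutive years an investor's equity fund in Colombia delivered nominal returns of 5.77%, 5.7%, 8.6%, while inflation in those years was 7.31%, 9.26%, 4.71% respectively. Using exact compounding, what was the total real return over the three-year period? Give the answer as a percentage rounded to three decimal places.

Compound the nominal returns: 1.0577 × 1.0570 × 1.0860 = 1.214136.
Compound inflation: 1.0731 × 1.0926 × 1.0471 = 1.227692.
Deflate: 1.214136 / 1.227692 = 0.988958.
Total real return = 0.988958 − 1 → -1.104%.

-1.104%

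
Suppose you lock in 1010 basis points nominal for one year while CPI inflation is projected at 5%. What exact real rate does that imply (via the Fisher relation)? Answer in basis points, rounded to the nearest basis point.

By the Fisher relation, 1 + r = (1 + i)/(1 + π).
1 + r = 1.10100 / 1.05000 = 1.048571
r = 1.048571 − 1 = 4.8571%, i.e. 486 basis points.

486 basis points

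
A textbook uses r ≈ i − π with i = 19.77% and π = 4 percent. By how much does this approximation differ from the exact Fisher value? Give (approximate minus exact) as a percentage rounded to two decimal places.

Approximate: r ≈ 19.770% − 4.000% = 15.7700%
Exact: (1 + 0.1977)/(1 + 0.0400) − 1 = 15.1635%
Error = 15.7700% − 15.1635% = 0.6065% → 0.61%.

0.61%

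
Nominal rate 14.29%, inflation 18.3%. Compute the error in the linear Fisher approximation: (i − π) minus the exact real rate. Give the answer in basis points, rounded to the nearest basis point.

Approximate: r ≈ 14.290% − 18.300% = -4.0100%
Exact: (1 + 0.1429)/(1 + 0.1830) − 1 = -3.3897%
Error = -4.0100% − (-3.3897%) = -0.6203% → -62 basis points.

-62 basis points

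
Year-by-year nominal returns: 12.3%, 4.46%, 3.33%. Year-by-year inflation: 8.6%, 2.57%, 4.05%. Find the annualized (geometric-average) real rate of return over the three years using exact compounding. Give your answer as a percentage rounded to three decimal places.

1.505%

Compound the nominal returns: 1.1230 × 1.0446 × 1.0333 = 1.21214956.
Compound inflation: 1.0860 × 1.0257 × 1.0405 = 1.15902356.
Deflate: 1.21214956 / 1.15902356 = 1.04583685.
Annualized real rate = 1.04583685^(1/3) − 1 = 1.5051% → 1.505%.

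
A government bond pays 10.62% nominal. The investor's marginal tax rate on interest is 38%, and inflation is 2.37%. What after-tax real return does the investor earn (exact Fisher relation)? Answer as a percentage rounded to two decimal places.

After-tax nominal return = 10.62% × (1 − 0.38) = 6.5844%.
1 + r = 1.065844 / 1.02370 = 1.041168
After-tax real rate = 1.041168 − 1 → 4.12%.

4.12%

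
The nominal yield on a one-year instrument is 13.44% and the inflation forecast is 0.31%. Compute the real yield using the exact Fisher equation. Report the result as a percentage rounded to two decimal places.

By the Fisher identity, 1 + r = (1 + i)/(1 + π).
1 + r = 1.13440 / 1.00310 = 1.130894
r = 1.130894 − 1 = 13.0894%, i.e. 13.09%.

13.09%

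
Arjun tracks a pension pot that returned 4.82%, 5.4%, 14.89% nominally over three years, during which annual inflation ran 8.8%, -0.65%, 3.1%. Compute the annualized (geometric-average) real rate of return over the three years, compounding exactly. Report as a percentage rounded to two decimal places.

Compound the nominal returns: 1.0482 × 1.0540 × 1.1489 = 1.26930794.
Compound inflation: 1.0880 × 0.9935 × 1.0310 = 1.11443677.
Deflate: 1.26930794 / 1.11443677 = 1.13896811.
Annualized real rate = 1.13896811^(1/3) − 1 = 4.4329% → 4.43%.

4.43%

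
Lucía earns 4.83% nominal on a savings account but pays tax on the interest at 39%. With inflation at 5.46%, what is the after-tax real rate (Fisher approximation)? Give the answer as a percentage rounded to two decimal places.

-2.51%

After-tax nominal return = 4.83% × (1 − 0.39) = 2.9463%.
r ≈ 2.9463% − 5.46% → -2.51%.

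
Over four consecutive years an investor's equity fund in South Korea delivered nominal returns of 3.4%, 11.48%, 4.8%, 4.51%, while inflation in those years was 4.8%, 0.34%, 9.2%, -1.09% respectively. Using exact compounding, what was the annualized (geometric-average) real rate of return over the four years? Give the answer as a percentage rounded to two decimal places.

Compound the nominal returns: 1.0340 × 1.1148 × 1.0480 × 1.0451 = 1.26251524.
Compound inflation: 1.0480 × 1.0034 × 1.0920 × 0.9891 = 1.13579047.
Deflate: 1.26251524 / 1.13579047 = 1.11157408.
Annualized real rate = 1.11157408^(1/4) − 1 = 2.6797% → 2.68%.

2.68%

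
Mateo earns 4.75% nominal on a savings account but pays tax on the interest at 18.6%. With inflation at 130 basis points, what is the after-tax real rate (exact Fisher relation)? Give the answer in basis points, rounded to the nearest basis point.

After-tax nominal return = 4.75% × (1 − 0.186) = 3.8665%.
1 + r = 1.038665 / 1.01300 = 1.025336
After-tax real rate = 1.025336 − 1 → 253 basis points.

253 basis points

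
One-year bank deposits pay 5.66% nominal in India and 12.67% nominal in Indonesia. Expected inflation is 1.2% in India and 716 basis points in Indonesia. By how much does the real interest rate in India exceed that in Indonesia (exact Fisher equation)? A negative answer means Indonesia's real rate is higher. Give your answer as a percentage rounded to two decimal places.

-0.73%

India: (1 + 0.0566)/(1 + 0.0120) − 1 = 4.4071%
Indonesia: (1 + 0.1267)/(1 + 0.0716) − 1 = 5.1418%
Differential = 4.4071% − 5.1418% = -0.7347% → -0.73%.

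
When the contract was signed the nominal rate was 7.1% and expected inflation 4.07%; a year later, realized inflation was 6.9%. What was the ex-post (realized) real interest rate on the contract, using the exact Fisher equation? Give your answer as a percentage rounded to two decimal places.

0.19%

Ex-post: (1 + 0.0710)/(1 + 0.0690) − 1 = 0.1871%
So the realized real rate is 0.19%.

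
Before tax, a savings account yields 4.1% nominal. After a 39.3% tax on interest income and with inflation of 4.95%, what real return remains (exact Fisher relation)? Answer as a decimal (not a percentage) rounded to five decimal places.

After-tax nominal return = 4.1% × (1 − 0.393) = 2.4887%.
1 + r = 1.024887 / 1.04950 = 0.976548
After-tax real rate = 0.976548 − 1 → -0.02345.

-0.02345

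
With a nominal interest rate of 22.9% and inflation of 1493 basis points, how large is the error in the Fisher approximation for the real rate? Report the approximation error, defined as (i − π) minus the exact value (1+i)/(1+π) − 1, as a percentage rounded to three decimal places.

Approximate: r ≈ 22.900% − 14.930% = 7.9700%
Exact: (1 + 0.2290)/(1 + 0.1493) − 1 = 6.9347%
Error = 7.9700% − 6.9347% = 1.0353% → 1.035%.

1.035%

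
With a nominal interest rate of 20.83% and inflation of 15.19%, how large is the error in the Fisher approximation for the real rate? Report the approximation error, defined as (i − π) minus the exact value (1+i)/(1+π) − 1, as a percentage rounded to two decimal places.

Approximate: r ≈ 20.830% − 15.190% = 5.6400%
Exact: (1 + 0.2083)/(1 + 0.1519) − 1 = 4.8963%
Error = 5.6400% − 4.8963% = 0.7437% → 0.74%.

0.74%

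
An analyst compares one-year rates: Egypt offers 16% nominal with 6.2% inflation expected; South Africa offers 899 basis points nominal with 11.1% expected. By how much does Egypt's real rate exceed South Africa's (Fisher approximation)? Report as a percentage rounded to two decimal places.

11.91%

Egypt: 16% − 6.2% = 9.800%
South Africa: 8.99% − 11.1% = -2.110%
Differential = 11.910% → 11.91%.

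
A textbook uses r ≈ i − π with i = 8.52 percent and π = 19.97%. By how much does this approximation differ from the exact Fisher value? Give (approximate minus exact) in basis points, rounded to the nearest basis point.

Approximate: r ≈ 8.520% − 19.970% = -11.4500%
Exact: (1 + 0.0852)/(1 + 0.1997) − 1 = -9.5441%
Error = -11.4500% − (-9.5441%) = -1.9059% → -191 basis points.

-191 basis points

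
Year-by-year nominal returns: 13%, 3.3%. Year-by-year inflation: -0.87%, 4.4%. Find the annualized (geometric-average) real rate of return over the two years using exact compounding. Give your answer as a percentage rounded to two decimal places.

Compound the nominal returns: 1.1300 × 1.0330 = 1.16729000.
Compound inflation: 0.9913 × 1.0440 = 1.03491720.
Deflate: 1.16729000 / 1.03491720 = 1.12790666.
Annualized real rate = 1.12790666^(1/2) − 1 = 6.2029% → 6.20%.

6.20%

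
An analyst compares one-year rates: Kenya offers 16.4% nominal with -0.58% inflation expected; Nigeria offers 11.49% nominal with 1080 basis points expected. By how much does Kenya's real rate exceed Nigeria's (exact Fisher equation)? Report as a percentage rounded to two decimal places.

16.46%

Kenya: (1 + 0.1640)/(1 − 0.0058) − 1 = 17.0791%
Nigeria: (1 + 0.1149)/(1 + 0.1080) − 1 = 0.6227%
Differential = 17.0791% − 0.6227% = 16.4563% → 16.46%.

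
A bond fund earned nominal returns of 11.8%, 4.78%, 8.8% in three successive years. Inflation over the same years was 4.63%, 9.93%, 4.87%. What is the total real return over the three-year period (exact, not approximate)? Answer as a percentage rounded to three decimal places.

Compound the nominal returns: 1.1180 × 1.0478 × 1.0880 = 1.274527.
Compound inflation: 1.0463 × 1.0993 × 1.0487 = 1.206212.
Deflate: 1.274527 / 1.206212 = 1.056636.
Total real return = 1.056636 − 1 → 5.664%.

5.664%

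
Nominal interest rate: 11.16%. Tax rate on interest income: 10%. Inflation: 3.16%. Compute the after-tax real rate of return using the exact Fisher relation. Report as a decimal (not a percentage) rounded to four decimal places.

After-tax nominal return = 11.16% × (1 − 0.1) = 10.0440%.
1 + r = 1.10044 / 1.03160 = 1.066731
After-tax real rate = 1.066731 − 1 → 0.0667.

0.0667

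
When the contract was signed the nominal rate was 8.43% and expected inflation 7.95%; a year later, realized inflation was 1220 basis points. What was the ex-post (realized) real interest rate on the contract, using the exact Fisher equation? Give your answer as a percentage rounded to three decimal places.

-3.360%

Ex-post: (1 + 0.0843)/(1 + 0.1220) − 1 = -3.3601%
So the realized real rate is -3.360%.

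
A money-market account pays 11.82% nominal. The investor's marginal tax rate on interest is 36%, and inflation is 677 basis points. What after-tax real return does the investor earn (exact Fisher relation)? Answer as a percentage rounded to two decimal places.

After-tax nominal return = 11.82% × (1 − 0.36) = 7.5648%.
1 + r = 1.075648 / 1.06770 = 1.007444
After-tax real rate = 1.007444 − 1 → 0.74%.

0.74%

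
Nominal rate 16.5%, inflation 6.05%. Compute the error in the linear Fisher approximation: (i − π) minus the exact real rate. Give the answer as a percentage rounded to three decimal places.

Approximate: r ≈ 16.500% − 6.050% = 10.4500%
Exact: (1 + 0.1650)/(1 + 0.0605) − 1 = 9.8538%
Error = 10.4500% − 9.8538% = 0.5962% → 0.596%.

0.596%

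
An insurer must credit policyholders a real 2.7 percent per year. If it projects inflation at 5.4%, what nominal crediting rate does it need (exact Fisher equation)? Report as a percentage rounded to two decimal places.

(1 + i) = (1 + r)(1 + π) = 1.02700 × 1.05400 = 1.082458
i = 1.082458 − 1, so the required nominal rate is 8.25%.

8.25%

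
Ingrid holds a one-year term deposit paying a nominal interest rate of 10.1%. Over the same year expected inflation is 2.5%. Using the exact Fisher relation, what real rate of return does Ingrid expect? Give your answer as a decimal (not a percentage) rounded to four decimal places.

By the Fisher relation, 1 + r = (1 + i)/(1 + π).
1 + r = 1.10100 / 1.02500 = 1.074146
r = 1.074146 − 1 = 7.4146%, i.e. 0.0741.

0.0741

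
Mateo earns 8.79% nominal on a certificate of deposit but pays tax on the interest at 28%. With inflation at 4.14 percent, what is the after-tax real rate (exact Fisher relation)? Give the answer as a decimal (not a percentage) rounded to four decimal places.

0.0210

After-tax nominal return = 8.79% × (1 − 0.28) = 6.3288%.
1 + r = 1.063288 / 1.04140 = 1.021018
After-tax real rate = 1.021018 − 1 → 0.0210.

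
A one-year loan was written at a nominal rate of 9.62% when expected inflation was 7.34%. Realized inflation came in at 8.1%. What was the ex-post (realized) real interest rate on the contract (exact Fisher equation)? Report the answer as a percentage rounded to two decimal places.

Ex-post: (1 + 0.0962)/(1 + 0.0810) − 1 = 1.4061%
So the realized real rate is 1.41%.

1.41%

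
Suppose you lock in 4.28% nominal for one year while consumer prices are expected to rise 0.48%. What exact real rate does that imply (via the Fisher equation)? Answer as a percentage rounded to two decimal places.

3.78%

1 + r = 1.04280 / 1.00480 = 1.037818
r = 1.037818 − 1 = 3.7818%, i.e. 3.78%.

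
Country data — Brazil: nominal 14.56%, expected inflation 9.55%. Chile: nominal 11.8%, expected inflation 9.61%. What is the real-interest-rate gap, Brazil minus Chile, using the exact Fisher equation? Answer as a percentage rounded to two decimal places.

Brazil: (1 + 0.1456)/(1 + 0.0955) − 1 = 4.5733%
Chile: (1 + 0.1180)/(1 + 0.0961) − 1 = 1.9980%
Differential = 4.5733% − 1.9980% = 2.5753% → 2.58%.

2.58%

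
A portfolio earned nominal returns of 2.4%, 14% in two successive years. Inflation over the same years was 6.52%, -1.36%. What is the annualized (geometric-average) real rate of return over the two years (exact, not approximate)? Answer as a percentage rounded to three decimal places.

Compound the nominal returns: 1.0240 × 1.1400 = 1.16736000.
Compound inflation: 1.0652 × 0.9864 = 1.05071328.
Deflate: 1.16736000 / 1.05071328 = 1.11101670.
Annualized real rate = 1.11101670^(1/2) − 1 = 5.4048% → 5.405%.

5.405%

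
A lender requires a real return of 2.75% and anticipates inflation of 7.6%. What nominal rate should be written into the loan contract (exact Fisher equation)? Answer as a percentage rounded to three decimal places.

10.559%

(1 + i) = (1 + r)(1 + π) = 1.02750 × 1.07600 = 1.10559
i = 1.10559 − 1, so the required nominal rate is 10.559%.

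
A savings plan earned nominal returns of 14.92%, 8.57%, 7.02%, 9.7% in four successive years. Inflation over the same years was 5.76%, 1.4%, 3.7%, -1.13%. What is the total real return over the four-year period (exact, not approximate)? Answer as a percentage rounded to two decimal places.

33.22%

Compound the nominal returns: 1.1492 × 1.0857 × 1.0702 × 1.0970 = 1.464796.
Compound inflation: 1.0576 × 1.0140 × 1.0370 × 0.9887 = 1.099519.
Deflate: 1.464796 / 1.099519 = 1.332215.
Total real return = 1.332215 − 1 → 33.22%.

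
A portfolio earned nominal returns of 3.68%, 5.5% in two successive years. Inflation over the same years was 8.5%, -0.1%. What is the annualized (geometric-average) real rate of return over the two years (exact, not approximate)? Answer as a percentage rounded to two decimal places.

Compound the nominal returns: 1.0368 × 1.0550 = 1.09382400.
Compound inflation: 1.0850 × 0.9990 = 1.08391500.
Deflate: 1.09382400 / 1.08391500 = 1.00914186.
Annualized real rate = 1.00914186^(1/2) − 1 = 0.4561% → 0.46%.

0.46%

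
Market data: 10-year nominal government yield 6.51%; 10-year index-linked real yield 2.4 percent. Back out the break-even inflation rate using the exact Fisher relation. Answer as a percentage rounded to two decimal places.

(1 + π) = (1 + i)/(1 + r) = 1.06510 / 1.02400 = 1.040137
Break-even inflation = 1.040137 − 1 → 4.01%.

4.01%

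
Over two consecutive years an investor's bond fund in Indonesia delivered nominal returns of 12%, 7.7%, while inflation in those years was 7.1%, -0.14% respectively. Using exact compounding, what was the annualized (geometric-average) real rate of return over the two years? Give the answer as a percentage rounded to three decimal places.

6.200%

Nominal growth factor = 1.1200 × 1.0770 = 1.20624000
Price-level growth factor = 1.0710 × 0.9986 = 1.06950060
Real growth factor = 1.20624000 / 1.06950060 = 1.12785350
Annualized real rate = 1.12785350^(1/2) − 1 = 6.2004% → 6.200%.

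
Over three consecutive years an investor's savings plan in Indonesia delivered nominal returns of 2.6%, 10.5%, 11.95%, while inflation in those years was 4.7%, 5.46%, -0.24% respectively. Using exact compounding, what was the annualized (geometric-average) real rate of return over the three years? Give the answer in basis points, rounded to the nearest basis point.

484 basis points

Compound the nominal returns: 1.0260 × 1.1050 × 1.1195 = 1.26921074.
Compound inflation: 1.0470 × 1.0546 × 0.9976 = 1.10151620.
Deflate: 1.26921074 / 1.10151620 = 1.15223973.
Annualized real rate = 1.15223973^(1/3) − 1 = 4.8369% → 484 basis points.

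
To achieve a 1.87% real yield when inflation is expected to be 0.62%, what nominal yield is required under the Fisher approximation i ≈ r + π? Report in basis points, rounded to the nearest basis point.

249 basis points

i ≈ r + π = 1.87% + 0.62% = 249 basis points.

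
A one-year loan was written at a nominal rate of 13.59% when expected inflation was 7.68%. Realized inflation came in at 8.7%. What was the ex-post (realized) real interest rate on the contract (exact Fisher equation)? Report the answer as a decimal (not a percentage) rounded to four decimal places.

Ex-post: (1 + 0.1359)/(1 + 0.0870) − 1 = 4.4986%
So the realized real rate is 0.0450.

0.0450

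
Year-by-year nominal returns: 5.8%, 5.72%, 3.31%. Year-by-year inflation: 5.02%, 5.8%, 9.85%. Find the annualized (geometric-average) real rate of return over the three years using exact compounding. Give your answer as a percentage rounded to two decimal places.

-1.81%

Nominal growth factor = 1.0580 × 1.0572 × 1.0331 = 1.15554053
Price-level growth factor = 1.0502 × 1.0580 × 1.0985 = 1.22055609
Real growth factor = 1.15554053 / 1.22055609 = 0.94673284
Annualized real rate = 0.94673284^(1/3) − 1 = -1.8081% → -1.81%.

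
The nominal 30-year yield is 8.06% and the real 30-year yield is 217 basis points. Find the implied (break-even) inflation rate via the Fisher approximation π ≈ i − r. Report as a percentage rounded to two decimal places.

π ≈ i − r = 8.06% − 2.17% → 5.89%.

5.89%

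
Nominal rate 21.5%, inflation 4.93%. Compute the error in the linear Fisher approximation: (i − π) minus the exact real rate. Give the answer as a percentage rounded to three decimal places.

0.779%

Approximate: r ≈ 21.500% − 4.930% = 16.5700%
Exact: (1 + 0.2150)/(1 + 0.0493) − 1 = 15.79148%
Error = 16.5700% − 15.79148% = 0.77852% → 0.779%.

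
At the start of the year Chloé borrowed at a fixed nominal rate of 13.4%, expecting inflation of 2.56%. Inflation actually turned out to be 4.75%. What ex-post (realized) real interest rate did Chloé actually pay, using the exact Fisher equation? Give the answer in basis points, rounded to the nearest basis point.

826 basis points

Ex-post: (1 + 0.1340)/(1 + 0.0475) − 1 = 8.2578%
So the realized real rate is 826 basis points.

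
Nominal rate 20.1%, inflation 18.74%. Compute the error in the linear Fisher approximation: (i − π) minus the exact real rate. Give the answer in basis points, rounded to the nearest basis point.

21 basis points

Approximate: r ≈ 20.100% − 18.740% = 1.3600%
Exact: (1 + 0.2010)/(1 + 0.1874) − 1 = 1.1454%
Error = 1.3600% − 1.1454% = 0.2146% → 21 basis points.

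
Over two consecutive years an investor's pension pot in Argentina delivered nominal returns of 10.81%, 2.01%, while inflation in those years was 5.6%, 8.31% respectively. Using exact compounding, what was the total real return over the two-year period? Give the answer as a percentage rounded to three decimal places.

Compound the nominal returns: 1.1081 × 1.0201 = 1.130373.
Compound inflation: 1.0560 × 1.0831 = 1.143754.
Deflate: 1.130373 / 1.143754 = 0.988301.
Total real return = 0.988301 − 1 → -1.170%.

-1.170%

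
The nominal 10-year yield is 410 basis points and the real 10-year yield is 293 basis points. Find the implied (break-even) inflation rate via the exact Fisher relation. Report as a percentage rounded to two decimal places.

(1 + π) = (1 + i)/(1 + r) = 1.04100 / 1.02930 = 1.011367
Break-even inflation = 1.011367 − 1 → 1.14%.

1.14%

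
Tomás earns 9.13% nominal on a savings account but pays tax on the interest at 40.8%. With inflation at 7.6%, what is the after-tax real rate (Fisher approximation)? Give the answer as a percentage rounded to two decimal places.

-2.20%

After-tax nominal return = 9.13% × (1 − 0.408) = 5.40496%.
r ≈ 5.40496% − 7.6% → -2.20%.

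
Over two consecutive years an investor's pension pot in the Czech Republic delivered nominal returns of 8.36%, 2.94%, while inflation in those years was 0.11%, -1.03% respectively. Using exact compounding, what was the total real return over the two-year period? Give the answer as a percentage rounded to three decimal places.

12.583%

Compound the nominal returns: 1.0836 × 1.0294 = 1.115458.
Compound inflation: 1.0011 × 0.9897 = 0.990789.
Deflate: 1.115458 / 0.990789 = 1.125828.
Total real return = 1.125828 − 1 → 12.583%.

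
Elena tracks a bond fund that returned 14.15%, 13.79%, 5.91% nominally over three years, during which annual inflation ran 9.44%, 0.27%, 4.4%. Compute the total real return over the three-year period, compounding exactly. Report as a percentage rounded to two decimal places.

Compound the nominal returns: 1.1415 × 1.1379 × 1.0591 = 1.375679.
Compound inflation: 1.0944 × 1.0027 × 1.0440 = 1.145638.
Deflate: 1.375679 / 1.145638 = 1.200796.
Total real return = 1.200796 − 1 → 20.08%.

20.08%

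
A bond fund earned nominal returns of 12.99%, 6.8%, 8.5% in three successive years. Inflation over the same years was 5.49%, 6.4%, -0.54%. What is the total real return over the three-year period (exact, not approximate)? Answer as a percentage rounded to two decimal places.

Nominal growth factor = 1.1299 × 1.0680 × 1.0850 = 1.309306
Price-level growth factor = 1.0549 × 1.0640 × 0.9946 = 1.116353
Real growth factor = 1.309306 / 1.116353 = 1.172842
Total real return = 1.172842 − 1 → 17.28%.

17.28%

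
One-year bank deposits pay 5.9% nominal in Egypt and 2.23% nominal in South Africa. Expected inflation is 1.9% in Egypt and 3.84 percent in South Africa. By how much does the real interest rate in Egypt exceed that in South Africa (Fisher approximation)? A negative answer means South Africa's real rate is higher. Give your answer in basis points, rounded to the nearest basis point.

561 basis points

Egypt: 5.9% − 1.9% = 4.000%
South Africa: 2.23% − 3.84% = -1.610%
Differential = 5.610% → 561 basis points.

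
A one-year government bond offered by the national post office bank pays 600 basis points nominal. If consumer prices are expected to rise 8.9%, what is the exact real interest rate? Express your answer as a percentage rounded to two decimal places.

-2.66%

1 + r = 1.06000 / 1.08900 = 0.973370
r = 0.973370 − 1 = -2.6630%, i.e. -2.66%.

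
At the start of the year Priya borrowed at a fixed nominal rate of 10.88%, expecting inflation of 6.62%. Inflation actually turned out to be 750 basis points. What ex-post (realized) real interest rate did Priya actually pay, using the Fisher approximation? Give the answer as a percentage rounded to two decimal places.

Ex-post: 10.88% − 7.5% = 3.380%
So the realized real rate is 3.38%.

3.38%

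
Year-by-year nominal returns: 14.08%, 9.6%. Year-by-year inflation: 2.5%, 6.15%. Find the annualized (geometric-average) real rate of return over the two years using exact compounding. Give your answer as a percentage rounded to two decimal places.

7.20%

Nominal growth factor = 1.1408 × 1.0960 = 1.25031680
Price-level growth factor = 1.0250 × 1.0615 = 1.08803750
Real growth factor = 1.25031680 / 1.08803750 = 1.14914863
Annualized real rate = 1.14914863^(1/2) − 1 = 7.1984% → 7.20%.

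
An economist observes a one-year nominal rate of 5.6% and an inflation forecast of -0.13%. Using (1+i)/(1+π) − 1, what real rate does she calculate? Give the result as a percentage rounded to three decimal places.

5.737%

By the Fisher equation, 1 + r = (1 + i)/(1 + π).
1 + r = 1.05600 / 0.99870 = 1.0573746
r = 1.0573746 − 1 = 5.73746%, i.e. 5.737%.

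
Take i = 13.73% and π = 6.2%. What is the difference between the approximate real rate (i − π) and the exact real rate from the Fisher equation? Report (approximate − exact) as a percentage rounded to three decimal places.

0.440%

Approximate: r ≈ 13.730% − 6.200% = 7.5300%
Exact: (1 + 0.1373)/(1 + 0.0620) − 1 = 7.0904%
Error = 7.5300% − 7.0904% = 0.4396% → 0.440%.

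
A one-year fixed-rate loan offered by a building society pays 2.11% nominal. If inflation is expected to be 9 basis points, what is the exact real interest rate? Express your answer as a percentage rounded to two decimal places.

2.02%

By the Fisher identity, 1 + r = (1 + i)/(1 + π).
1 + r = 1.02110 / 1.00090 = 1.020182
r = 1.020182 − 1 = 2.0182%, i.e. 2.02%.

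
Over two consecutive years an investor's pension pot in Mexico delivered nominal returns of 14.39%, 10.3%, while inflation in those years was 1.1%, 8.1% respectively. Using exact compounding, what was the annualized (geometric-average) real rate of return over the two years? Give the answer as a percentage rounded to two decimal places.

7.45%

Nominal growth factor = 1.1439 × 1.1030 = 1.26172170
Price-level growth factor = 1.0110 × 1.0810 = 1.09289100
Real growth factor = 1.26172170 / 1.09289100 = 1.15448082
Annualized real rate = 1.15448082^(1/2) − 1 = 7.4468% → 7.45%.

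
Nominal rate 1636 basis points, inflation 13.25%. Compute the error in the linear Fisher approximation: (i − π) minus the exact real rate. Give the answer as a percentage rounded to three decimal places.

Approximate: r ≈ 16.360% − 13.250% = 3.1100%
Exact: (1 + 0.1636)/(1 + 0.1325) − 1 = 2.7461%
Error = 3.1100% − 2.7461% = 0.3639% → 0.364%.

0.364%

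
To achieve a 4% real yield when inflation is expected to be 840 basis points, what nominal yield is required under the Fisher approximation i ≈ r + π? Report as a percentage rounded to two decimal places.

i ≈ r + π = 4% + 8.4% = 12.40%.

12.40%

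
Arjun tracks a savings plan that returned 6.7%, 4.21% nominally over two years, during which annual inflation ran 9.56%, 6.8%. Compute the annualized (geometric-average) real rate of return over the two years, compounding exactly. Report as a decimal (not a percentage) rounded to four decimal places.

Compound the nominal returns: 1.0670 × 1.0421 = 1.11192070.
Compound inflation: 1.0956 × 1.0680 = 1.17010080.
Deflate: 1.11192070 / 1.17010080 = 0.95027770.
Annualized real rate = 0.95027770^(1/2) − 1 = -2.5178% → -0.0252.

-0.0252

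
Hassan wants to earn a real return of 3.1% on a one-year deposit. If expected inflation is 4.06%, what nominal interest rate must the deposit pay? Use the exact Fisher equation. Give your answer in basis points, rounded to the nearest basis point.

729 basis points

(1 + i) = (1 + r)(1 + π) = 1.03100 × 1.04060 = 1.0728586
i = 1.0728586 − 1, so the required nominal rate is 729 basis points.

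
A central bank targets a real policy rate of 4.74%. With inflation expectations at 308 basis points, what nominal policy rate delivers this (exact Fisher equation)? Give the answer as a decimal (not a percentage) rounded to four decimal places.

(1 + i) = (1 + r)(1 + π) = 1.04740 × 1.03080 = 1.07965992
i = 1.07965992 − 1, so the required nominal rate is 0.0797.

0.0797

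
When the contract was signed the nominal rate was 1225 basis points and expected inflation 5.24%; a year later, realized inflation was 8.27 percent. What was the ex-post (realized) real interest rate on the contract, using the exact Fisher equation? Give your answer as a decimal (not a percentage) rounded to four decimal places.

Ex-post: (1 + 0.1225)/(1 + 0.0827) − 1 = 3.6760%
So the realized real rate is 0.0368.

0.0368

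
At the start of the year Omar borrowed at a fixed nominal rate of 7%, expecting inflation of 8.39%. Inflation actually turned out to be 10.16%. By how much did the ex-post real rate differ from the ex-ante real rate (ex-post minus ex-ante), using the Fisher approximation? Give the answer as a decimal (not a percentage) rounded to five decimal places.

-0.01770

Ex-ante: 7% − 8.39% = -1.390%
Ex-post: 7% − 10.16% = -3.160%
Difference (ex-post − ex-ante) = -1.7700% → -0.01770.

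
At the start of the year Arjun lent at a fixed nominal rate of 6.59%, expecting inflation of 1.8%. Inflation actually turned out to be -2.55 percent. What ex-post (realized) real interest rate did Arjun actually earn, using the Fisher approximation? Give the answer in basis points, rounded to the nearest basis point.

Ex-post: 6.59% − (-2.55%) = 9.140%
So the realized real rate is 914 basis points.

914 basis points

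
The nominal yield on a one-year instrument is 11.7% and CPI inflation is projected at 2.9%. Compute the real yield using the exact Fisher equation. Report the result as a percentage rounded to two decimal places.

8.55%

By the Fisher relation, 1 + r = (1 + i)/(1 + π).
1 + r = 1.11700 / 1.02900 = 1.085520
r = 1.085520 − 1 = 8.5520%, i.e. 8.55%.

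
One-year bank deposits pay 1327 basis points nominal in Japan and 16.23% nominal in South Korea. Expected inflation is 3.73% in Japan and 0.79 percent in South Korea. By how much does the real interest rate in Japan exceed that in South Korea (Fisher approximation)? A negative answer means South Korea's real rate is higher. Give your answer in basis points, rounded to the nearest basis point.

Japan: 13.27% − 3.73% = 9.540%
South Korea: 16.23% − 0.79% = 15.440%
Differential = -5.900% → -590 basis points.

-590 basis points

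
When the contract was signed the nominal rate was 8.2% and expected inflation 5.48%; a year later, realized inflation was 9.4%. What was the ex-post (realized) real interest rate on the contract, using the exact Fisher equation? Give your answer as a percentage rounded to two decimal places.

Ex-post: (1 + 0.0820)/(1 + 0.0940) − 1 = -1.0969%
So the realized real rate is -1.10%.

-1.10%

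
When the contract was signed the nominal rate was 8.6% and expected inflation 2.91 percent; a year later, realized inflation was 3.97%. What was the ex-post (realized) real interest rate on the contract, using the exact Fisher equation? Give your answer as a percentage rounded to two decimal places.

Ex-post: (1 + 0.0860)/(1 + 0.0397) − 1 = 4.4532%
So the realized real rate is 4.45%.

4.45%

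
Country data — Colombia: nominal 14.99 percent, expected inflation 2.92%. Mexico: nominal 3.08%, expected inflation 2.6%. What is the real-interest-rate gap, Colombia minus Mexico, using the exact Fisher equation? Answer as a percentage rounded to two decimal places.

Colombia: (1 + 0.1499)/(1 + 0.0292) − 1 = 11.7276%
Mexico: (1 + 0.0308)/(1 + 0.0260) − 1 = 0.4678%
Differential = 11.7276% − 0.4678% = 11.2597% → 11.26%.

11.26%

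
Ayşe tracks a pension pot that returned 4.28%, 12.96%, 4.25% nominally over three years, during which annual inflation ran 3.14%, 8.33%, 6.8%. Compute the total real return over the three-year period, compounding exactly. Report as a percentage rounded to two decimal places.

2.91%

Compound the nominal returns: 1.0428 × 1.1296 × 1.0425 = 1.228010.
Compound inflation: 1.0314 × 1.0833 × 1.0680 = 1.193293.
Deflate: 1.228010 / 1.193293 = 1.029093.
Total real return = 1.029093 − 1 → 2.91%.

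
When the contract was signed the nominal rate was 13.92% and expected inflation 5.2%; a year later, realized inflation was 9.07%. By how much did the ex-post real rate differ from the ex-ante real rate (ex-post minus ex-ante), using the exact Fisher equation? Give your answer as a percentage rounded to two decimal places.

-3.84%

Ex-ante: (1 + 0.1392)/(1 + 0.0520) − 1 = 8.2890%
Ex-post: (1 + 0.1392)/(1 + 0.0907) − 1 = 4.4467%
Difference (ex-post − ex-ante) = -3.8423% → -3.84%.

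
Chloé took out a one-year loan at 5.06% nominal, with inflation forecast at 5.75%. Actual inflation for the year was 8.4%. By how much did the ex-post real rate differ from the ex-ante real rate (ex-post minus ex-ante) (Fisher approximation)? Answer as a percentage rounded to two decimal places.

Ex-ante: 5.06% − 5.75% = -0.690%
Ex-post: 5.06% − 8.4% = -3.340%
Difference (ex-post − ex-ante) = -2.6500% → -2.65%.

-2.65%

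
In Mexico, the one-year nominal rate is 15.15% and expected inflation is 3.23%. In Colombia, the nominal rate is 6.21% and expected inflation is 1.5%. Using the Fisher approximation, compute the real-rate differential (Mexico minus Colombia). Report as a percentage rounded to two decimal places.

7.21%

Mexico: 15.15% − 3.23% = 11.920%
Colombia: 6.21% − 1.5% = 4.710%
Differential = 7.210% → 7.21%.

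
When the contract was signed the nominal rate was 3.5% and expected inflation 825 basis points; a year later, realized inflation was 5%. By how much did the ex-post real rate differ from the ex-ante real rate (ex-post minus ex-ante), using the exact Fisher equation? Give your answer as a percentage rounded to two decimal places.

Ex-ante: (1 + 0.0350)/(1 + 0.0825) − 1 = -4.3880%
Ex-post: (1 + 0.0350)/(1 + 0.0500) − 1 = -1.4286%
Difference (ex-post − ex-ante) = 2.9594% → 2.96%.

2.96%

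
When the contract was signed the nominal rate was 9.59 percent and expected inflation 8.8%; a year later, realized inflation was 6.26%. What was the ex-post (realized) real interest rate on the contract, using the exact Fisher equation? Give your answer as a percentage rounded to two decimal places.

3.13%

Ex-post: (1 + 0.0959)/(1 + 0.0626) − 1 = 3.1338%
So the realized real rate is 3.13%.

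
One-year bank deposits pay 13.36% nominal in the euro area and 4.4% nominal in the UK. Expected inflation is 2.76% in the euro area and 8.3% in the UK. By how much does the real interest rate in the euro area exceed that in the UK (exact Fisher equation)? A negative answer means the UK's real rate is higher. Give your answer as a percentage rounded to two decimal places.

13.92%

The euro area: (1 + 0.1336)/(1 + 0.0276) − 1 = 10.3153%
The UK: (1 + 0.0440)/(1 + 0.0830) − 1 = -3.6011%
Differential = 10.3153% − (-3.6011%) = 13.9164% → 13.92%.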